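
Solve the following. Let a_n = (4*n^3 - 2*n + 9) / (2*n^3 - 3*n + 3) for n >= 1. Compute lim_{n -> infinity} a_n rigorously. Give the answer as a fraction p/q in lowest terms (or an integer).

Divide numerator and denominator by n^3, the highest power:
numerator / n^3 = 4 - 2/n^2 + 9/n^3
denominator / n^3 = 2 - 3/n^2 + 3/n^3
As n -> infinity, all terms of the form c/n^k (k >= 1) tend to 0.
So numerator / n^3 -> 4 and denominator / n^3 -> 2.
Therefore lim a_n = 2.

2


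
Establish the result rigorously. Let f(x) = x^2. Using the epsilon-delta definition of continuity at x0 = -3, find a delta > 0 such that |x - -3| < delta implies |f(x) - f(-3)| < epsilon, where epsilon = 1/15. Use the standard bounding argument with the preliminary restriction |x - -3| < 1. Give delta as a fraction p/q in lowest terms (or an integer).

Factor: |x^2 - (-3)^2| = |x - -3| * |x + -3|.
Impose |x - -3| < 1 first. Then |x + -3| = |(x - -3) + 2*(-3)| <= |x - -3| + 2*|-3| < 1 + 6 = 7.
So |x^2 - (-3)^2| < delta * 7.
We need delta * 7 <= 1/15, i.e. delta <= 1/15/7 = 1/105.
Since 1/105 < 1, this is tighter than 1; take delta = 1/105.
So delta = 1/105 works.

1/105


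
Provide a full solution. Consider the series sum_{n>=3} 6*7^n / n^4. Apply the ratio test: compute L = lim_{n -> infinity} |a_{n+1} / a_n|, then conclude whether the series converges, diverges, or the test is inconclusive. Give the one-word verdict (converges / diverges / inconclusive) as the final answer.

Let a_n denote the general term. Form the ratio a_{n+1}/a_n and simplify:
a_{n+1}/a_n = 7*n^4/(n + 1)^4
Take the limit as n -> infinity: L = 7.
Since L = 7 > 1 (or L = infinity), the ratio test implies the series diverges.

diverges


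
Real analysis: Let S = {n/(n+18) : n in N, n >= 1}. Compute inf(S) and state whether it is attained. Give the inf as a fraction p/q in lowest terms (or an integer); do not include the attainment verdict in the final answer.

Analysis:
- Values: 1/19, 1/10, 1/7, 2/11, ... strictly increasing.
- Minimum is 1/19 (n=1); inf = 1/19 (attained).
- n/(n+18) = 1 - 18/(n+18) -> 1 from below as n -> infinity, and never equals 1.
- So sup = 1 (not attained).
Conclusion: inf(S) = 1/19, attained in S.

1/19


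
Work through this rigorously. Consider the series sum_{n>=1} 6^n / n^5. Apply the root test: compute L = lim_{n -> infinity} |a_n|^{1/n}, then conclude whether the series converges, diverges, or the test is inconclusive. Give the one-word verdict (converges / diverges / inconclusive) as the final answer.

Let a_n denote the general term. Form |a_n|^(1/n) and simplify:
|a_n|^(1/n) = 6/n^(5/n)
Take the limit as n -> infinity: L = 6.
Since L = 6 > 1, the root test implies divergence.

diverges


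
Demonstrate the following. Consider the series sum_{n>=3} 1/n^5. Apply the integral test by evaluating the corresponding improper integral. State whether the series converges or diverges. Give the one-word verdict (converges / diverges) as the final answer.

Let f(x) = x^(-5). Then f is positive, continuous, and decreasing on [3, infinity), so the integral test applies.
Compute the improper integral int_{3}^infinity f(x) dx:
  antiderivative F(x) = -1/(4*x^4).
  As x -> infinity, F(x) -> 0 (since p = 5 > 1).
  So int = F(infinity) - F(3) = 0 - (-1/324) = 1/324.
  Finite, so by the integral test, the series converges.

converges


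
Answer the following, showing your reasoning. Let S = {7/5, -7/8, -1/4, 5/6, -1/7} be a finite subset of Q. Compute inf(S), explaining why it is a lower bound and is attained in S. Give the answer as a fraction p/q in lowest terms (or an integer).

S is finite, so inf(S) = min(S).
Sorted increasing:
-7/8, -1/4, -1/7, 5/6, 7/5
The extremum is -7/8.
For every x in S, x >= -7/8. And -7/8 is in S, so it is attained.
Therefore inf(S) = -7/8.

-7/8


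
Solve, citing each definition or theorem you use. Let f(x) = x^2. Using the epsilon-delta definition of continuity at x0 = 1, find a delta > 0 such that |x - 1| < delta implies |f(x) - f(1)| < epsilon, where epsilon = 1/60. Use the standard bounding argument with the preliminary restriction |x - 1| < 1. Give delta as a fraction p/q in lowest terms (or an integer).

Factor: |x^2 - (1)^2| = |x - 1| * |x + 1|.
Impose |x - 1| < 1 first. Then |x + 1| = |(x - 1) + 2*(1)| <= |x - 1| + 2*|1| < 1 + 2 = 3.
So |x^2 - (1)^2| < delta * 3.
We need delta * 3 <= 1/60, i.e. delta <= 1/60/3 = 1/180.
Since 1/180 < 1, this is tighter than 1; take delta = 1/180.
So delta = 1/180 works.

1/180


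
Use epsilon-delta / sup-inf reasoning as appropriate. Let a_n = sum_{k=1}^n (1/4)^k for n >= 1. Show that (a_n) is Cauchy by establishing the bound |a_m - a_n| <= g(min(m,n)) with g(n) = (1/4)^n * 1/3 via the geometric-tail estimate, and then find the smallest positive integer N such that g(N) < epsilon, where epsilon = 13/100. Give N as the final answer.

For m > n >= 1: |a_m - a_n| = sum_{k=n+1}^m (1/4)^k < sum_{k=n+1}^infinity (1/4)^k = (1/4)^(n+1) / (1 - 1/4) = (1/4)^n * (1/4) * (4/3) = (1/4)^n * 1/3.
So g(n) = (1/4)^n / 3. Since g(n) -> 0, (a_n) is Cauchy.
Now solve g(N) < 13/100: (1/4)^N / 3 < 13/100 <=> 4^N > 1 / (3 * 13/100) = 100/39.
Check powers of 4: 4^0 = 1 <= 100/39, 4^1 = 4 > 100/39.
So the smallest such N is 1. Check: g(1) = 1/(3 * 4) = 1/12 < 13/100.

1


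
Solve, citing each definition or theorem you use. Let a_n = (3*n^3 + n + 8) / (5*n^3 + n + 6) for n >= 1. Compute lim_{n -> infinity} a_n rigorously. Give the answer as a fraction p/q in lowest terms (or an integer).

Divide numerator and denominator by n^3, the highest power:
numerator / n^3 = 3 + n^(-2) + 8/n^3
denominator / n^3 = 5 + n^(-2) + 6/n^3
As n -> infinity, all terms of the form c/n^k (k >= 1) tend to 0.
So numerator / n^3 -> 3 and denominator / n^3 -> 5.
Therefore lim a_n = 3/5.

3/5


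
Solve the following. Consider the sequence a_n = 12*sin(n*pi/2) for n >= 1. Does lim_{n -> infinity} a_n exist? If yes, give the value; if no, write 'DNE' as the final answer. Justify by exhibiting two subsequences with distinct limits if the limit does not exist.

Examine the behaviour of a_n along subsequences.
a_{4k+1} = 12*sin(pi/2 + 2k*pi) = 12 -> 12. a_{4k+3} = 12*sin(3pi/2 + 2k*pi) = -12 -> -12.
Since these two subsequential limits are 12 and -12, distinct, the full sequence cannot converge (a convergent sequence has all subsequences tending to the same limit). So lim a_n does not exist.

DNE


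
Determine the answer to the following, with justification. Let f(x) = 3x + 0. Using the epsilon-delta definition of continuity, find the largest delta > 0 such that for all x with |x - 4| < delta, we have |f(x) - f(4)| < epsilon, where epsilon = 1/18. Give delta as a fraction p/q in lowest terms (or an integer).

We compute f(4) = 3*(4) + 0 = 12.
|f(x) - f(4)| = |3x + 0 - (12)| = |3(x - 4)| = 3|x - 4|.
We need 3|x - 4| < 1/18, i.e. |x - 4| < 1/18 / 3 = 1/54.
So any delta <= 1/54 works. Conversely, if delta > 1/54, then x = 4 + 1/54 satisfies |x - 4| = 1/54 < delta but |f(x) - f(4)| = 3 * 1/54 = 1/18, which is not < 1/18; so no larger delta works.
Hence the largest such delta is 1/54.

1/54


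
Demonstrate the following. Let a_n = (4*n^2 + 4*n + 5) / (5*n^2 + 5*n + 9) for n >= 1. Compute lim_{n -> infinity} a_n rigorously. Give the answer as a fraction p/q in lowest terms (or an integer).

Divide numerator and denominator by n^2, the highest power:
numerator / n^2 = 4 + 4/n + 5/n^2
denominator / n^2 = 5 + 5/n + 9/n^2
As n -> infinity, all terms of the form c/n^k (k >= 1) tend to 0.
So numerator / n^2 -> 4 and denominator / n^2 -> 5.
Therefore lim a_n = 4/5.

4/5


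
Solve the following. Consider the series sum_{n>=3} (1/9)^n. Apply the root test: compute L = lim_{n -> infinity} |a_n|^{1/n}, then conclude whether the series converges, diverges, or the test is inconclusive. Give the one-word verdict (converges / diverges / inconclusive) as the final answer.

Let a_n denote the general term. Form |a_n|^(1/n) and simplify:
|a_n|^(1/n) = 1/9
Take the limit as n -> infinity: L = 1/9.
Since L = 1/9 < 1, the root test implies convergence.

converges


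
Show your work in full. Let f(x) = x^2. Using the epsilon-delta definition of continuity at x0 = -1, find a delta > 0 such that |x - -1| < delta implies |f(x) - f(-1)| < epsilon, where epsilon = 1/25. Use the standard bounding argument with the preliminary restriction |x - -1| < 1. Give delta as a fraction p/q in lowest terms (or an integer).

Factor: |x^2 - (-1)^2| = |x - -1| * |x + -1|.
Impose |x - -1| < 1 first. Then |x + -1| = |(x - -1) + 2*(-1)| <= |x - -1| + 2*|-1| < 1 + 2 = 3.
So |x^2 - (-1)^2| < delta * 3.
We need delta * 3 <= 1/25, i.e. delta <= 1/25/3 = 1/75.
Since 1/75 < 1, this is tighter than 1; take delta = 1/75.
So delta = 1/75 works.

1/75


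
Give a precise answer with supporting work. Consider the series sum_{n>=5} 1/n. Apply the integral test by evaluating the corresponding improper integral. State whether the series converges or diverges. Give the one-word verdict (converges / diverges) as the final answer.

Let f(x) = 1/x. Then f is positive, continuous, and decreasing on [5, infinity), so the integral test applies.
Compute the improper integral int_{5}^infinity f(x) dx:
  antiderivative F(x) = log(x).
  As x -> infinity, log(x) -> infinity.
  So int = infinity - log(5) = infinity. By the integral test, the series diverges.

diverges


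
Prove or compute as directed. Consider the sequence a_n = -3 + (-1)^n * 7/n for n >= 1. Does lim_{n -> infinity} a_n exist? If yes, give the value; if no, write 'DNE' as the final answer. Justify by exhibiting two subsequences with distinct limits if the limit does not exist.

Examine the behaviour of a_n along subsequences.
Even-n subsequence a_{2k} = -3 + 7/(2k) -> -3. Odd-n subsequence a_{2k+1} = -3 - 7/(2k+1) -> -3. Both tend to -3, which suggests the limit is -3; verify directly.
|a_n - (-3)| = |(-1)^n * 7/n| = 7/n for every n >= 1.
Given epsilon > 0, choose a positive integer N > 7/epsilon. Then for all n >= N, |a_n - (-3)| = 7/n <= 7/N < epsilon.
So by the definition of the limit, lim a_n exists and equals -3.

-3


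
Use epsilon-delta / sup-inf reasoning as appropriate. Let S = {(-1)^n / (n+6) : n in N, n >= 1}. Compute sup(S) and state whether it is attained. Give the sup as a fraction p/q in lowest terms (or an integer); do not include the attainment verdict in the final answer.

Analysis:
- Values: -1/7, 1/8, -1/9, 1/10, -1/11, ...
- Positive terms (even n): 1/(2+6), 1/(4+6), ... decreasing -> max = 1/8 (n=2).
- Negative terms (odd n): -1/(1+6), -1/(3+6), ... increasing -> min = -1/7 (n=1).
- So sup = 1/8 (attained at n=2); inf = -1/7 (attained at n=1).
Conclusion: sup(S) = 1/8, attained in S.

1/8


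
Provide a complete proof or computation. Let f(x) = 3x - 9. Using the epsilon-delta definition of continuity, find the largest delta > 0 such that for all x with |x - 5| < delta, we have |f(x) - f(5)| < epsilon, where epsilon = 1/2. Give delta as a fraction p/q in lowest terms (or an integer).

We compute f(5) = 3*(5) - 9 = 6.
|f(x) - f(5)| = |3x - 9 - (6)| = |3(x - 5)| = 3|x - 5|.
We need 3|x - 5| < 1/2, i.e. |x - 5| < 1/2 / 3 = 1/6.
So any delta <= 1/6 works. Conversely, if delta > 1/6, then x = 5 + 1/6 satisfies |x - 5| = 1/6 < delta but |f(x) - f(5)| = 3 * 1/6 = 1/2, which is not < 1/2; so no larger delta works.
Hence the largest such delta is 1/6.

1/6


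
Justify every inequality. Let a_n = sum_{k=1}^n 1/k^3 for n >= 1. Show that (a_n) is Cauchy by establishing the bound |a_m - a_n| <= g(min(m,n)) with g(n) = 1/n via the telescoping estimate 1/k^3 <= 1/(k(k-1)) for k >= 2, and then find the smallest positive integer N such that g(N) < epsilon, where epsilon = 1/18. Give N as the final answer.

For m > n >= 1: |a_m - a_n| = sum_{k=n+1}^m 1/k^3.
Use 1/k^3 <= 1/(k(k-1)) = 1/(k-1) - 1/k for k >= 2 (which holds since k^3 >= k^2 >= k(k-1) for k >= 2):
sum_{k=n+1}^m 1/k^3 <= sum_{k=n+1}^m (1/(k-1) - 1/k) = 1/n - 1/m <= 1/n.
By symmetry the same bound holds with n,m swapped, so |a_m - a_n| <= 1/min(m,n) = g(min(m,n)). Since g(n) -> 0, (a_n) is Cauchy.
Now solve g(N) < 1/18: 1/N < 1/18 <=> N > 1/(1/18) = 18.
The smallest integer strictly greater than 18 is N = 19.
Check: g(19) = 1/19 < 1/18; g(18) = 1/18 >= 1/18. So N = 19.

19


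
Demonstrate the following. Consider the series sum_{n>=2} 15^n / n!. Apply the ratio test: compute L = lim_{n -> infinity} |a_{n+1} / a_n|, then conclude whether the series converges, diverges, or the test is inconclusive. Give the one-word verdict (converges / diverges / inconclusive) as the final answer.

Let a_n denote the general term. Form the ratio a_{n+1}/a_n and simplify:
a_{n+1}/a_n = 15/(n + 1)
Take the limit as n -> infinity: L = 0.
Since L = 0 < 1, the ratio test implies the series converges.

converges


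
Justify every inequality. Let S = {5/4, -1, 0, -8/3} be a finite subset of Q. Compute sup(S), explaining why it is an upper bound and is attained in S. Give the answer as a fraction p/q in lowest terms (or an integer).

S is finite, so sup(S) = max(S).
Sorted decreasing:
5/4, 0, -1, -8/3
The extremum is 5/4.
For every x in S, x <= 5/4. And 5/4 is in S, so it is attained.
Therefore sup(S) = 5/4.

5/4


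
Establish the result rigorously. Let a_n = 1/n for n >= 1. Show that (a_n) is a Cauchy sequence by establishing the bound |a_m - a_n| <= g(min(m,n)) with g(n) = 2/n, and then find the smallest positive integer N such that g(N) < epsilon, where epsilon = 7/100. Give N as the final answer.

For any m, n >= 1, by the triangle inequality:
|a_m - a_n| = |1/m - 1/n| <= 1/m + 1/n <= 2/min(m,n).
So g(n) = 2/n bounds the Cauchy difference. Since g(n) -> 0, (a_n) is Cauchy.
Now solve g(N) < 7/100: 2/N < 7/100 <=> N > 2 / (7/100) = 200/7.
The smallest integer strictly greater than 200/7 is N = 29.
Check: g(29) = 2/29 = 2/29 < 7/100; g(28) = 1/14 >= 7/100. So N = 29.

29


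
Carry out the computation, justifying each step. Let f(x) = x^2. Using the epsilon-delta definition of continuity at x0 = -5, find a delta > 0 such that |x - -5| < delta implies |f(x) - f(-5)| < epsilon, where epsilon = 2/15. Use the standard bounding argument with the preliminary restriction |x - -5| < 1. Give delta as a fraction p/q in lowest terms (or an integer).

Factor: |x^2 - (-5)^2| = |x - -5| * |x + -5|.
Impose |x - -5| < 1 first. Then |x + -5| = |(x - -5) + 2*(-5)| <= |x - -5| + 2*|-5| < 1 + 10 = 11.
So |x^2 - (-5)^2| < delta * 11.
We need delta * 11 <= 2/15, i.e. delta <= 2/15/11 = 2/165.
Since 2/165 < 1, this is tighter than 1; take delta = 2/165.
So delta = 2/165 works.

2/165


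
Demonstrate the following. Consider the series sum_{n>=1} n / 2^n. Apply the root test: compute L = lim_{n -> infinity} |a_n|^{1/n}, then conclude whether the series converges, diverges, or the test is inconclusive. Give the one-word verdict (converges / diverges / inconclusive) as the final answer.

Let a_n denote the general term. Form |a_n|^(1/n) and simplify:
|a_n|^(1/n) = n^(1/n)/2
Take the limit as n -> infinity: L = 1/2.
Since L = 1/2 < 1, the root test implies convergence.

converges


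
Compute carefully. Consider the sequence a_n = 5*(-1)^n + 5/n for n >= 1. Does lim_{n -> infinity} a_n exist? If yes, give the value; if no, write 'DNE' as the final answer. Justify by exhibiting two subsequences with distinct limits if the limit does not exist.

Examine the behaviour of a_n along subsequences.
a_{2k} = 5 + 5/(2k) -> 5. a_{2k+1} = -5 + 5/(2k+1) -> -5.
Since these two subsequential limits are 5 and -5, distinct, the full sequence cannot converge (a convergent sequence has all subsequences tending to the same limit). So lim a_n does not exist.

DNE


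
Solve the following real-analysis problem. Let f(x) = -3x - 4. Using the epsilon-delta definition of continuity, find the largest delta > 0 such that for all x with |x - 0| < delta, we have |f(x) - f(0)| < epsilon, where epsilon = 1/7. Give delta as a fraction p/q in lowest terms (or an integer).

We compute f(0) = -3*(0) - 4 = -4.
|f(x) - f(0)| = |-3x - 4 - (-4)| = |-3(x - 0)| = 3|x - 0|.
We need 3|x - 0| < 1/7, i.e. |x - 0| < 1/7 / 3 = 1/21.
So any delta <= 1/21 works. Conversely, if delta > 1/21, then x = 0 + 1/21 satisfies |x - 0| = 1/21 < delta but |f(x) - f(0)| = 3 * 1/21 = 1/7, which is not < 1/7; so no larger delta works.
Hence the largest such delta is 1/21.

1/21


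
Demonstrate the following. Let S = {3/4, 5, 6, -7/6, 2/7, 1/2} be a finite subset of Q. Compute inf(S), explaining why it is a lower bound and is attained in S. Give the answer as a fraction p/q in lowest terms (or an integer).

S is finite, so inf(S) = min(S).
Sorted increasing:
-7/6, 2/7, 1/2, 3/4, 5, 6
The extremum is -7/6.
For every x in S, x >= -7/6. And -7/6 is in S, so it is attained.
Therefore inf(S) = -7/6.

-7/6


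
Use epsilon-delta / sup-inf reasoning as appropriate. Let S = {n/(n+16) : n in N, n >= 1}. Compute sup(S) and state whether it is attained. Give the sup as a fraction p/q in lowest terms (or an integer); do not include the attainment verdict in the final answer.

Analysis:
- Values: 1/17, 1/9, 3/19, 1/5, ... strictly increasing.
- Minimum is 1/17 (n=1); inf = 1/17 (attained).
- n/(n+16) = 1 - 16/(n+16) -> 1 from below as n -> infinity, and never equals 1.
- So sup = 1 (not attained).
Conclusion: sup(S) = 1, not attained in S.

1


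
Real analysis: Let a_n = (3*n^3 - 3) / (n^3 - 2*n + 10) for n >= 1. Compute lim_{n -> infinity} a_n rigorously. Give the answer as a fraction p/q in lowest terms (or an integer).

Divide numerator and denominator by n^3, the highest power:
numerator / n^3 = 3 - 3/n^3
denominator / n^3 = 1 - 2/n^2 + 10/n^3
As n -> infinity, all terms of the form c/n^k (k >= 1) tend to 0.
So numerator / n^3 -> 3 and denominator / n^3 -> 1.
Therefore lim a_n = 3.

3


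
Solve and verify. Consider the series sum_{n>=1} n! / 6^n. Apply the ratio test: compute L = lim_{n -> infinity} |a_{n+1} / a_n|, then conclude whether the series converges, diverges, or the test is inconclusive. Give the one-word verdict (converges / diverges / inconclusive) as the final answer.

Let a_n denote the general term. Form the ratio a_{n+1}/a_n and simplify:
a_{n+1}/a_n = n/6 + 1/6
Take the limit as n -> infinity: L = infinity.
Since L = infinity > 1 (or L = infinity), the ratio test implies the series diverges.

diverges


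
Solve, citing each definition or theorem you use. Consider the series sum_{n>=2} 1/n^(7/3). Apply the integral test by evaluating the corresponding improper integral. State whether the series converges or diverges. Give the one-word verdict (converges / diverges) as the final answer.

Let f(x) = x^(-7/3). Then f is positive, continuous, and decreasing on [2, infinity), so the integral test applies.
Compute the improper integral int_{2}^infinity f(x) dx:
  antiderivative F(x) = -3/(4*x^(4/3)).
  As x -> infinity, F(x) -> 0 (since p = 7/3 > 1).
  So int = F(infinity) - F(2) = 0 - (-3*2^(2/3)/16) = 3*2^(2/3)/16.
  Finite, so by the integral test, the series converges.

converges


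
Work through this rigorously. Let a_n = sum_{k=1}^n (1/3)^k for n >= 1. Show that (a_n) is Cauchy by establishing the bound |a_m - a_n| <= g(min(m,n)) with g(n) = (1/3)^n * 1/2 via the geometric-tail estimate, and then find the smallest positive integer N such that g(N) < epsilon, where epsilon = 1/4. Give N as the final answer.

For m > n >= 1: |a_m - a_n| = sum_{k=n+1}^m (1/3)^k < sum_{k=n+1}^infinity (1/3)^k = (1/3)^(n+1) / (1 - 1/3) = (1/3)^n * (1/3) * (3/2) = (1/3)^n * 1/2.
So g(n) = (1/3)^n / 2. Since g(n) -> 0, (a_n) is Cauchy.
Now solve g(N) < 1/4: (1/3)^N / 2 < 1/4 <=> 3^N > 1 / (2 * 1/4) = 2.
Check powers of 3: 3^0 = 1 <= 2, 3^1 = 3 > 2.
So the smallest such N is 1. Check: g(1) = 1/(2 * 3) = 1/6 < 1/4.

1


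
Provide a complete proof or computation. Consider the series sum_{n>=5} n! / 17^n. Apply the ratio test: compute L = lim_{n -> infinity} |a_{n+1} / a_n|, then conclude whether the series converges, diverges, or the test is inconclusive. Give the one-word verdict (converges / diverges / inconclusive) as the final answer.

Let a_n denote the general term. Form the ratio a_{n+1}/a_n and simplify:
a_{n+1}/a_n = n/17 + 1/17
Take the limit as n -> infinity: L = infinity.
Since L = infinity > 1 (or L = infinity), the ratio test implies the series diverges.

diverges


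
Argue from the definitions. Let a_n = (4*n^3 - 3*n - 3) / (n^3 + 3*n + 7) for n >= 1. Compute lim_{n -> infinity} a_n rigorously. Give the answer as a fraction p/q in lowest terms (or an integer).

Divide numerator and denominator by n^3, the highest power:
numerator / n^3 = 4 - 3/n^2 - 3/n^3
denominator / n^3 = 1 + 3/n^2 + 7/n^3
As n -> infinity, all terms of the form c/n^k (k >= 1) tend to 0.
So numerator / n^3 -> 4 and denominator / n^3 -> 1.
Therefore lim a_n = 4.

4


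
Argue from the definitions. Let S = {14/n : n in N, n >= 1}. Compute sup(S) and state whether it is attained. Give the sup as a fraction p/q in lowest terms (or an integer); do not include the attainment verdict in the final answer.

Analysis:
- Values: 14, 7, 14/3, 7/2, ... strictly decreasing.
- The maximum is 14 (n=1); sup = 14 (attained).
- The set is bounded below by 0; 14/n -> 0 so 0 is the greatest lower bound.
- 0 is not in the set, so inf = 0 is not attained.
Conclusion: sup(S) = 14, attained in S.

14


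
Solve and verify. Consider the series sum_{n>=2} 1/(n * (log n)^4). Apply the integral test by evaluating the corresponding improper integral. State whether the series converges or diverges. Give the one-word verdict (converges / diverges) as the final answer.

Let f(x) = 1/(x*log(x)^4). Then f is positive, continuous, and decreasing on [2, infinity), so the integral test applies.
Compute the improper integral int_{2}^infinity f(x) dx:
  antiderivative F(x) = -1/(3*log(x)^3).
  F(x) -> 0 as x -> infinity.  int = 0 - F(2) = 1/(3*log(2)^3) < infinity. By the integral test, the series converges.

converges


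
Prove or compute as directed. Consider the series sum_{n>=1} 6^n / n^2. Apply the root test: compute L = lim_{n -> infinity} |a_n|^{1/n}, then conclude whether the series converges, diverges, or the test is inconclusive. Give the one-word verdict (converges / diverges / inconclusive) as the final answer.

Let a_n denote the general term. Form |a_n|^(1/n) and simplify:
|a_n|^(1/n) = 6/n^(2/n)
Take the limit as n -> infinity: L = 6.
Since L = 6 > 1, the root test implies divergence.

diverges


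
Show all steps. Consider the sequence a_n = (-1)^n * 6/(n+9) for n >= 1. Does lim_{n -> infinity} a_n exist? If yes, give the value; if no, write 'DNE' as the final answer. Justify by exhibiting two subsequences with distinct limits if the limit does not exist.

Examine the behaviour of a_n along subsequences.
Even-n subsequence a_{2k} = 6/(2k+9) -> 0. Odd-n subsequence a_{2k+1} = -6/(2k+10) -> 0. Both tend to 0, which suggests the limit is 0; verify directly.
|a_n - 0| = 6/(n+9) < 6/n for every n >= 1.
Given epsilon > 0, choose a positive integer N > 6/epsilon. Then for all n >= N, |a_n| < 6/n <= 6/N < epsilon.
So by the definition of the limit, lim a_n exists and equals 0.

0


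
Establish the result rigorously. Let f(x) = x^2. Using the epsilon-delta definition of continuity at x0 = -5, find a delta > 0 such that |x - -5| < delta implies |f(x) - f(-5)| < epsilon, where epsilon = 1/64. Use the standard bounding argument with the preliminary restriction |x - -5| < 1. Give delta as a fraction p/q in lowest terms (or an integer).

Factor: |x^2 - (-5)^2| = |x - -5| * |x + -5|.
Impose |x - -5| < 1 first. Then |x + -5| = |(x - -5) + 2*(-5)| <= |x - -5| + 2*|-5| < 1 + 10 = 11.
So |x^2 - (-5)^2| < delta * 11.
We need delta * 11 <= 1/64, i.e. delta <= 1/64/11 = 1/704.
Since 1/704 < 1, this is tighter than 1; take delta = 1/704.
So delta = 1/704 works.

1/704


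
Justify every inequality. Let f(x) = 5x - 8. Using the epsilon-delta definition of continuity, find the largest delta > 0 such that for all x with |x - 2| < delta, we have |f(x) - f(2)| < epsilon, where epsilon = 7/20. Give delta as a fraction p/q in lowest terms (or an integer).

We compute f(2) = 5*(2) - 8 = 2.
|f(x) - f(2)| = |5x - 8 - (2)| = |5(x - 2)| = 5|x - 2|.
We need 5|x - 2| < 7/20, i.e. |x - 2| < 7/20 / 5 = 7/100.
So any delta <= 7/100 works. Conversely, if delta > 7/100, then x = 2 + 7/100 satisfies |x - 2| = 7/100 < delta but |f(x) - f(2)| = 5 * 7/100 = 7/20, which is not < 7/20; so no larger delta works.
Hence the largest such delta is 7/100.

7/100


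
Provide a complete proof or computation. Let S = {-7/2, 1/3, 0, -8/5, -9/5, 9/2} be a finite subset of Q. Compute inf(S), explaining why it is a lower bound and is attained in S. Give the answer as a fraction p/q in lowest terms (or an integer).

S is finite, so inf(S) = min(S).
Sorted increasing:
-7/2, -9/5, -8/5, 0, 1/3, 9/2
The extremum is -7/2.
For every x in S, x >= -7/2. And -7/2 is in S, so it is attained.
Therefore inf(S) = -7/2.

-7/2


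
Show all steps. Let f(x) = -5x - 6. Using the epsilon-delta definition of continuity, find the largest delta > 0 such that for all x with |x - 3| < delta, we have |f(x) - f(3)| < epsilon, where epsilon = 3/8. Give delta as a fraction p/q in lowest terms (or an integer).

We compute f(3) = -5*(3) - 6 = -21.
|f(x) - f(3)| = |-5x - 6 - (-21)| = |-5(x - 3)| = 5|x - 3|.
We need 5|x - 3| < 3/8, i.e. |x - 3| < 3/8 / 5 = 3/40.
So any delta <= 3/40 works. Conversely, if delta > 3/40, then x = 3 + 3/40 satisfies |x - 3| = 3/40 < delta but |f(x) - f(3)| = 5 * 3/40 = 3/8, which is not < 3/8; so no larger delta works.
Hence the largest such delta is 3/40.

3/40


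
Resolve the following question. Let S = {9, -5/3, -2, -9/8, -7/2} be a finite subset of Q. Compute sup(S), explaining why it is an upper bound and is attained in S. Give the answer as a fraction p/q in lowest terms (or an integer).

S is finite, so sup(S) = max(S).
Sorted decreasing:
9, -9/8, -5/3, -2, -7/2
The extremum is 9.
For every x in S, x <= 9. And 9 is in S, so it is attained.
Therefore sup(S) = 9.

9


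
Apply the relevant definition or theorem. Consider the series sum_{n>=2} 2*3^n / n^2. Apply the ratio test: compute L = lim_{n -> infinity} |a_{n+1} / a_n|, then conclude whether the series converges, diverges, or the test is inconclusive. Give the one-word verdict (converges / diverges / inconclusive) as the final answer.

Let a_n denote the general term. Form the ratio a_{n+1}/a_n and simplify:
a_{n+1}/a_n = 3*n^2/(n + 1)^2
Take the limit as n -> infinity: L = 3.
Since L = 3 > 1 (or L = infinity), the ratio test implies the series diverges.

diverges


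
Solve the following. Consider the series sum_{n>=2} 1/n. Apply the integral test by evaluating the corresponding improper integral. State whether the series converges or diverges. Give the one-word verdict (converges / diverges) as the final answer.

Let f(x) = 1/x. Then f is positive, continuous, and decreasing on [2, infinity), so the integral test applies.
Compute the improper integral int_{2}^infinity f(x) dx:
  antiderivative F(x) = log(x).
  As x -> infinity, log(x) -> infinity.
  So int = infinity - log(2) = infinity. By the integral test, the series diverges.

diverges


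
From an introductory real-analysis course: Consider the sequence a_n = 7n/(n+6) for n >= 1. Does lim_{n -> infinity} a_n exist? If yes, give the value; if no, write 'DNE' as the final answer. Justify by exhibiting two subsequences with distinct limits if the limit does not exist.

Examine the behaviour of a_n along subsequences.
Even-n subsequence a_{2k} = 7(2k)/(2k+6) -> 7. Odd-n subsequence a_{2k+1} = 7(2k+1)/(2k+7) -> 7. Both tend to 7, which suggests the limit is 7; verify directly.
|a_n - 7| = |7n - 7(n+6)| / (n+6) = 42/(n+6) < 42/n for every n >= 1.
Given epsilon > 0, choose a positive integer N > 42/epsilon. Then for all n >= N, |a_n - 7| < 42/n <= 42/N < epsilon.
So by the definition of the limit, lim a_n exists and equals 7.

7


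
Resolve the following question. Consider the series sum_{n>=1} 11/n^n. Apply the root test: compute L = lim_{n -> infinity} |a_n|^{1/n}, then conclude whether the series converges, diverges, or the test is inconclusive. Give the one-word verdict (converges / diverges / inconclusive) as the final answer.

Let a_n denote the general term. Form |a_n|^(1/n) and simplify:
|a_n|^(1/n) = 11^(1/n)/n
Take the limit as n -> infinity: L = 0.
Since L = 0 < 1, the root test implies convergence.

converges


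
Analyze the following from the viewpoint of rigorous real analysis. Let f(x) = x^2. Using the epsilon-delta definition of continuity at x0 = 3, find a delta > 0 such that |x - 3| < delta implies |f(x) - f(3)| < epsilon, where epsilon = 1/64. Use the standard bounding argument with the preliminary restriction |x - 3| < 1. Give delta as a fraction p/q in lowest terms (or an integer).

Factor: |x^2 - (3)^2| = |x - 3| * |x + 3|.
Impose |x - 3| < 1 first. Then |x + 3| = |(x - 3) + 2*(3)| <= |x - 3| + 2*|3| < 1 + 6 = 7.
So |x^2 - (3)^2| < delta * 7.
We need delta * 7 <= 1/64, i.e. delta <= 1/64/7 = 1/448.
Since 1/448 < 1, this is tighter than 1; take delta = 1/448.
So delta = 1/448 works.

1/448


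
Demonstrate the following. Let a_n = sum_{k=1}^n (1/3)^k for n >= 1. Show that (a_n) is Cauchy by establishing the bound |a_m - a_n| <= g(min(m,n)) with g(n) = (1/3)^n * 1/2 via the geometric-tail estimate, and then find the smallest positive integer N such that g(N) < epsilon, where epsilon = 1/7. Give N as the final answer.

For m > n >= 1: |a_m - a_n| = sum_{k=n+1}^m (1/3)^k < sum_{k=n+1}^infinity (1/3)^k = (1/3)^(n+1) / (1 - 1/3) = (1/3)^n * (1/3) * (3/2) = (1/3)^n * 1/2.
So g(n) = (1/3)^n / 2. Since g(n) -> 0, (a_n) is Cauchy.
Now solve g(N) < 1/7: (1/3)^N / 2 < 1/7 <=> 3^N > 1 / (2 * 1/7) = 7/2.
Check powers of 3: 3^1 = 3 <= 7/2, 3^2 = 9 > 7/2.
So the smallest such N is 2. Check: g(2) = 1/(2 * 9) = 1/18 < 1/7.

2


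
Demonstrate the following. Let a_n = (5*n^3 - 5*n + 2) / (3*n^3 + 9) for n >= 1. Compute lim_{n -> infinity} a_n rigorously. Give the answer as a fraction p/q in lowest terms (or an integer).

Divide numerator and denominator by n^3, the highest power:
numerator / n^3 = 5 - 5/n^2 + 2/n^3
denominator / n^3 = 3 + 9/n^3
As n -> infinity, all terms of the form c/n^k (k >= 1) tend to 0.
So numerator / n^3 -> 5 and denominator / n^3 -> 3.
Therefore lim a_n = 5/3.

5/3


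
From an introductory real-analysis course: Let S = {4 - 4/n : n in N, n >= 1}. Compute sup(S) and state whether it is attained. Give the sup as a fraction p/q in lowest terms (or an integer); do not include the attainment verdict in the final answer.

Analysis:
- Values: 0, 2, 8/3, 3, ... strictly increasing.
- Minimum is 0 (n=1); inf = 0 (attained).
- 4 - 4/n -> 4 from below; sup = 4, not attained.
Conclusion: sup(S) = 4, not attained in S.

4


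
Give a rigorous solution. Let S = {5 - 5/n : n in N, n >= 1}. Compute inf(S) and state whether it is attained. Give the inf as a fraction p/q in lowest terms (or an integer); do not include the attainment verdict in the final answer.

Analysis:
- Values: 0, 5/2, 10/3, 15/4, ... strictly increasing.
- Minimum is 0 (n=1); inf = 0 (attained).
- 5 - 5/n -> 5 from below; sup = 5, not attained.
Conclusion: inf(S) = 0, attained in S.

0


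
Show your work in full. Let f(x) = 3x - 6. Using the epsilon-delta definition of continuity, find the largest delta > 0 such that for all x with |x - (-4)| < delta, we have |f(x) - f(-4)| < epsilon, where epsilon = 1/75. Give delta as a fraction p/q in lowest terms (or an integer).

We compute f(-4) = 3*(-4) - 6 = -18.
|f(x) - f(-4)| = |3x - 6 - (-18)| = |3(x - (-4))| = 3|x - (-4)|.
We need 3|x - (-4)| < 1/75, i.e. |x - (-4)| < 1/75 / 3 = 1/225.
So any delta <= 1/225 works. Conversely, if delta > 1/225, then x = -4 + 1/225 satisfies |x - (-4)| = 1/225 < delta but |f(x) - f(-4)| = 3 * 1/225 = 1/75, which is not < 1/75; so no larger delta works.
Hence the largest such delta is 1/225.

1/225


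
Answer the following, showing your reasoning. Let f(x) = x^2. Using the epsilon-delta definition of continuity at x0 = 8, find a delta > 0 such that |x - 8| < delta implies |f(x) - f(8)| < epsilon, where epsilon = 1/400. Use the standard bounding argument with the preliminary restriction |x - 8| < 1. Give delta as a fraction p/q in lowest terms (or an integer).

Factor: |x^2 - (8)^2| = |x - 8| * |x + 8|.
Impose |x - 8| < 1 first. Then |x + 8| = |(x - 8) + 2*(8)| <= |x - 8| + 2*|8| < 1 + 16 = 17.
So |x^2 - (8)^2| < delta * 17.
We need delta * 17 <= 1/400, i.e. delta <= 1/400/17 = 1/6800.
Since 1/6800 < 1, this is tighter than 1; take delta = 1/6800.
So delta = 1/6800 works.

1/6800


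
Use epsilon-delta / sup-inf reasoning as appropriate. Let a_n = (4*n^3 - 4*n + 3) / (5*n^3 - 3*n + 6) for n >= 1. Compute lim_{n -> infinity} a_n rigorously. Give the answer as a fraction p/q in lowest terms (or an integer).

Divide numerator and denominator by n^3, the highest power:
numerator / n^3 = 4 - 4/n^2 + 3/n^3
denominator / n^3 = 5 - 3/n^2 + 6/n^3
As n -> infinity, all terms of the form c/n^k (k >= 1) tend to 0.
So numerator / n^3 -> 4 and denominator / n^3 -> 5.
Therefore lim a_n = 4/5.

4/5


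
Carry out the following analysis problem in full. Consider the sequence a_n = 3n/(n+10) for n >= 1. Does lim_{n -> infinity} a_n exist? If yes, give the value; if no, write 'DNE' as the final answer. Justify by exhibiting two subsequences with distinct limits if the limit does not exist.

Examine the behaviour of a_n along subsequences.
Even-n subsequence a_{2k} = 3(2k)/(2k+10) -> 3. Odd-n subsequence a_{2k+1} = 3(2k+1)/(2k+11) -> 3. Both tend to 3, which suggests the limit is 3; verify directly.
|a_n - 3| = |3n - 3(n+10)| / (n+10) = 30/(n+10) < 30/n for every n >= 1.
Given epsilon > 0, choose a positive integer N > 30/epsilon. Then for all n >= N, |a_n - 3| < 30/n <= 30/N < epsilon.
So by the definition of the limit, lim a_n exists and equals 3.

3


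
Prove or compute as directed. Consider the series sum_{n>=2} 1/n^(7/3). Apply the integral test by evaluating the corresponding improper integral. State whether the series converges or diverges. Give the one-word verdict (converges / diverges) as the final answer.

Let f(x) = x^(-7/3). Then f is positive, continuous, and decreasing on [2, infinity), so the integral test applies.
Compute the improper integral int_{2}^infinity f(x) dx:
  antiderivative F(x) = -3/(4*x^(4/3)).
  As x -> infinity, F(x) -> 0 (since p = 7/3 > 1).
  So int = F(infinity) - F(2) = 0 - (-3*2^(2/3)/16) = 3*2^(2/3)/16.
  Finite, so by the integral test, the series converges.

converges


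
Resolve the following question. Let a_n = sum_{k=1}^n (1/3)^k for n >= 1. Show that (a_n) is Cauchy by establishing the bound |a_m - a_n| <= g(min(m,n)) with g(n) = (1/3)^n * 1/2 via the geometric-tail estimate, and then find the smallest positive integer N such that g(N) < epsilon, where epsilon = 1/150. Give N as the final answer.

For m > n >= 1: |a_m - a_n| = sum_{k=n+1}^m (1/3)^k < sum_{k=n+1}^infinity (1/3)^k = (1/3)^(n+1) / (1 - 1/3) = (1/3)^n * (1/3) * (3/2) = (1/3)^n * 1/2.
So g(n) = (1/3)^n / 2. Since g(n) -> 0, (a_n) is Cauchy.
Now solve g(N) < 1/150: (1/3)^N / 2 < 1/150 <=> 3^N > 1 / (2 * 1/150) = 75.
Check powers of 3: 3^3 = 27 <= 75, 3^4 = 81 > 75.
So the smallest such N is 4. Check: g(4) = 1/(2 * 81) = 1/162 < 1/150.

4


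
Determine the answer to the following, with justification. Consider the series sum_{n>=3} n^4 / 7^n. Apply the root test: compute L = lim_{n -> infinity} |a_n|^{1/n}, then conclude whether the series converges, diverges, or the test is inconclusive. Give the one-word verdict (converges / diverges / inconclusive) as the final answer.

Let a_n denote the general term. Form |a_n|^(1/n) and simplify:
|a_n|^(1/n) = n^(4/n)/7
Take the limit as n -> infinity: L = 1/7.
Since L = 1/7 < 1, the root test implies convergence.

converges


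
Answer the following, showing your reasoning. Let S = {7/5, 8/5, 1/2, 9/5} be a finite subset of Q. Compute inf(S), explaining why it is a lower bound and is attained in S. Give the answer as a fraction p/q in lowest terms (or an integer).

S is finite, so inf(S) = min(S).
Sorted increasing:
1/2, 7/5, 8/5, 9/5
The extremum is 1/2.
For every x in S, x >= 1/2. And 1/2 is in S, so it is attained.
Therefore inf(S) = 1/2.

1/2


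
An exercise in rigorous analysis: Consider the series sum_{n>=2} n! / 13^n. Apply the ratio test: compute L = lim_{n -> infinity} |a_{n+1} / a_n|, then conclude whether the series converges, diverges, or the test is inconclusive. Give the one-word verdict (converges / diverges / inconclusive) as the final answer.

Let a_n denote the general term. Form the ratio a_{n+1}/a_n and simplify:
a_{n+1}/a_n = n/13 + 1/13
Take the limit as n -> infinity: L = infinity.
Since L = infinity > 1 (or L = infinity), the ratio test implies the series diverges.

diverges


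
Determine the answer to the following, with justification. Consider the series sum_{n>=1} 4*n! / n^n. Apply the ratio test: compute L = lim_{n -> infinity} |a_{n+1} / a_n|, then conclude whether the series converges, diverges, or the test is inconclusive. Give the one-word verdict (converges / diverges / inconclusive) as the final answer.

Let a_n denote the general term. Form the ratio a_{n+1}/a_n and simplify:
a_{n+1}/a_n = (n/(n + 1))^n
Take the limit as n -> infinity: L = exp(-1).
Since L = exp(-1) < 1, the ratio test implies the series converges.

converges


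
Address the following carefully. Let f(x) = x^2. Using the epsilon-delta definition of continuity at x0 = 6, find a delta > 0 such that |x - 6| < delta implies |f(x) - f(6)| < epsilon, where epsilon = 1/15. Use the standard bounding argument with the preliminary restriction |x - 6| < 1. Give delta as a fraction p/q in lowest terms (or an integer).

Factor: |x^2 - (6)^2| = |x - 6| * |x + 6|.
Impose |x - 6| < 1 first. Then |x + 6| = |(x - 6) + 2*(6)| <= |x - 6| + 2*|6| < 1 + 12 = 13.
So |x^2 - (6)^2| < delta * 13.
We need delta * 13 <= 1/15, i.e. delta <= 1/15/13 = 1/195.
Since 1/195 < 1, this is tighter than 1; take delta = 1/195.
So delta = 1/195 works.

1/195


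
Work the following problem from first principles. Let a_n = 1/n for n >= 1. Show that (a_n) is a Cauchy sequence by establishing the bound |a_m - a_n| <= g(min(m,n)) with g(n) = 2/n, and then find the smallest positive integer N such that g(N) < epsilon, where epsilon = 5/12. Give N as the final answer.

For any m, n >= 1, by the triangle inequality:
|a_m - a_n| = |1/m - 1/n| <= 1/m + 1/n <= 2/min(m,n).
So g(n) = 2/n bounds the Cauchy difference. Since g(n) -> 0, (a_n) is Cauchy.
Now solve g(N) < 5/12: 2/N < 5/12 <=> N > 2 / (5/12) = 24/5.
The smallest integer strictly greater than 24/5 is N = 5.
Check: g(5) = 2/5 = 2/5 < 5/12; g(4) = 1/2 >= 5/12. So N = 5.

5


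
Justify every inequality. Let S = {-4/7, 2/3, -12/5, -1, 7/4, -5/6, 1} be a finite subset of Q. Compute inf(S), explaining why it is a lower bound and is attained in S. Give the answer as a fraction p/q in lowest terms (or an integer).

S is finite, so inf(S) = min(S).
Sorted increasing:
-12/5, -1, -5/6, -4/7, 2/3, 1, 7/4
The extremum is -12/5.
For every x in S, x >= -12/5. And -12/5 is in S, so it is attained.
Therefore inf(S) = -12/5.

-12/5


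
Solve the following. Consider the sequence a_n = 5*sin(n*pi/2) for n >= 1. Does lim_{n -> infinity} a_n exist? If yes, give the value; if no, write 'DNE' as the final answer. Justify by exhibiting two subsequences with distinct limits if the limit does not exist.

Examine the behaviour of a_n along subsequences.
a_{4k+1} = 5*sin(pi/2 + 2k*pi) = 5 -> 5. a_{4k+3} = 5*sin(3pi/2 + 2k*pi) = -5 -> -5.
Since these two subsequential limits are 5 and -5, distinct, the full sequence cannot converge (a convergent sequence has all subsequences tending to the same limit). So lim a_n does not exist.

DNE


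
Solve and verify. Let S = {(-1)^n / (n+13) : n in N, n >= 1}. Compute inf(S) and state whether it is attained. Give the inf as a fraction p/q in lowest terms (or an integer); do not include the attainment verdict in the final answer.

Analysis:
- Values: -1/14, 1/15, -1/16, 1/17, -1/18, ...
- Positive terms (even n): 1/(2+13), 1/(4+13), ... decreasing -> max = 1/15 (n=2).
- Negative terms (odd n): -1/(1+13), -1/(3+13), ... increasing -> min = -1/14 (n=1).
- So sup = 1/15 (attained at n=2); inf = -1/14 (attained at n=1).
Conclusion: inf(S) = -1/14, attained in S.

-1/14
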